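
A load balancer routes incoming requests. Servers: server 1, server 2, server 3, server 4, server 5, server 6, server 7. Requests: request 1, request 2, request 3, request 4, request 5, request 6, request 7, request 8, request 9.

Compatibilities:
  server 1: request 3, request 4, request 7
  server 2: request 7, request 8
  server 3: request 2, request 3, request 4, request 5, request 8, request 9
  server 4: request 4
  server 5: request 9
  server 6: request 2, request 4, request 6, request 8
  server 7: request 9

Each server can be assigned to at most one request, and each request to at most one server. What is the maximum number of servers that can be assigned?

6

A valid assignment of size 6: server 1–request 7, server 2–request 8, server 3–request 2, server 4–request 4, server 5–request 9, server 6–request 6.
The set {server 5, server 7} has only 1 neighbour ({request 9}), so by Hall's theorem at most 6 of the 7 servers can be matched.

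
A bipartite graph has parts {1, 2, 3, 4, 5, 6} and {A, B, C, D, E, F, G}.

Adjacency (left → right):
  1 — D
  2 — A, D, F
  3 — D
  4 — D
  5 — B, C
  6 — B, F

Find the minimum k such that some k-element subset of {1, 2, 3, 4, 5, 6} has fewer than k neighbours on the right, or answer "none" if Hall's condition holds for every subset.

Take S = {1, 3}. Its neighbourhood is {D}, so |N(S)| = 1 < |S| = 2.
No single vertex violates Hall's condition since each has at least one neighbour, so 2 is the minimum.

2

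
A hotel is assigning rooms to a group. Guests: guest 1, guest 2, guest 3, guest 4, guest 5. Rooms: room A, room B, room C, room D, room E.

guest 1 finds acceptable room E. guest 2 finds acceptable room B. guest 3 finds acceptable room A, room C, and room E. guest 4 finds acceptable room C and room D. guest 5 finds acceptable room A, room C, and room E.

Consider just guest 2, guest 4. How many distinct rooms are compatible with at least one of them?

3

The union of neighbours of {guest 2, guest 4} is {room B, room C, room D}, which has 3 elements.
Since |N(S)| = 3 ≥ |S| = 2, Hall's condition holds for this subset.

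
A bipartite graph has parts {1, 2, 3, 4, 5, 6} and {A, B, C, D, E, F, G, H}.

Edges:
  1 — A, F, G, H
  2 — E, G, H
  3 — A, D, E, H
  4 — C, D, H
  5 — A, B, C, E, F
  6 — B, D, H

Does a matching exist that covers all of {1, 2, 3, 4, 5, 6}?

For example, pair 1–F, 2–G, 3–E, 4–C, 5–A, 6–B.
Every left vertex is matched, so this matching saturates all of them.

Yes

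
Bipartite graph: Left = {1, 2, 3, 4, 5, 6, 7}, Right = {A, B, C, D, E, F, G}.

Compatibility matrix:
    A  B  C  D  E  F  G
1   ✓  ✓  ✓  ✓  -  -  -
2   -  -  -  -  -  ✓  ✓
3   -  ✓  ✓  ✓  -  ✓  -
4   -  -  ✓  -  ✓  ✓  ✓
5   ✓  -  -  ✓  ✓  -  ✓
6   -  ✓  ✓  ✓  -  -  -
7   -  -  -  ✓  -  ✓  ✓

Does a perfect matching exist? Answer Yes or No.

Yes

One maximum matching: 1-D, 2-G, 3-B, 4-E, 5-A, 6-C, 7-F.
All 7 left vertices are covered.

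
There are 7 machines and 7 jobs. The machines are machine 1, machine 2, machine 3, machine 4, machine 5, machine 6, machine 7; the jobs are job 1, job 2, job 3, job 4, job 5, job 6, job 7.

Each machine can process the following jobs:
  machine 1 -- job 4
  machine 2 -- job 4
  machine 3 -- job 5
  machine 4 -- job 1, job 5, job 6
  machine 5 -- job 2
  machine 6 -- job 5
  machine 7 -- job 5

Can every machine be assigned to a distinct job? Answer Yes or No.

The set {machine 1, machine 2, machine 3, machine 6, machine 7} has only 2 neighbours ({job 4, job 5}), so by Hall's theorem at most 4 of the 7 machines can be matched.
Hence no matching covers every machine.

No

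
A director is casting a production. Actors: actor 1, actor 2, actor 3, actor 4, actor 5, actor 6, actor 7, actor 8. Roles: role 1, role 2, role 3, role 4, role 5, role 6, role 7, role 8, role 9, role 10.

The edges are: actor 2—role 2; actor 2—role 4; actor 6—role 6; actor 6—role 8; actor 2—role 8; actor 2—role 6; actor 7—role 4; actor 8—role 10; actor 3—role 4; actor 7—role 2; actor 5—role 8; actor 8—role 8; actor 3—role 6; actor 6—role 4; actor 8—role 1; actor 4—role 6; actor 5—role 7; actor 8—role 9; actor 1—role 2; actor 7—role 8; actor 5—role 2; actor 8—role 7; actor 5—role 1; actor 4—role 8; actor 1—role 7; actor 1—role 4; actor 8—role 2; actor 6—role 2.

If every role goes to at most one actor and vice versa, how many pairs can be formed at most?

7

For example, pair actor 1-role 7, actor 2-role 2, actor 3-role 4, actor 4-role 6, actor 5-role 1, actor 6-role 8, actor 8-role 9.
The set {actor 2, actor 3, actor 4, actor 6, actor 7} has only 4 neighbours ({role 2, role 4, role 6, role 8}), so by Hall's theorem at most 7 of the 8 actors can be matched.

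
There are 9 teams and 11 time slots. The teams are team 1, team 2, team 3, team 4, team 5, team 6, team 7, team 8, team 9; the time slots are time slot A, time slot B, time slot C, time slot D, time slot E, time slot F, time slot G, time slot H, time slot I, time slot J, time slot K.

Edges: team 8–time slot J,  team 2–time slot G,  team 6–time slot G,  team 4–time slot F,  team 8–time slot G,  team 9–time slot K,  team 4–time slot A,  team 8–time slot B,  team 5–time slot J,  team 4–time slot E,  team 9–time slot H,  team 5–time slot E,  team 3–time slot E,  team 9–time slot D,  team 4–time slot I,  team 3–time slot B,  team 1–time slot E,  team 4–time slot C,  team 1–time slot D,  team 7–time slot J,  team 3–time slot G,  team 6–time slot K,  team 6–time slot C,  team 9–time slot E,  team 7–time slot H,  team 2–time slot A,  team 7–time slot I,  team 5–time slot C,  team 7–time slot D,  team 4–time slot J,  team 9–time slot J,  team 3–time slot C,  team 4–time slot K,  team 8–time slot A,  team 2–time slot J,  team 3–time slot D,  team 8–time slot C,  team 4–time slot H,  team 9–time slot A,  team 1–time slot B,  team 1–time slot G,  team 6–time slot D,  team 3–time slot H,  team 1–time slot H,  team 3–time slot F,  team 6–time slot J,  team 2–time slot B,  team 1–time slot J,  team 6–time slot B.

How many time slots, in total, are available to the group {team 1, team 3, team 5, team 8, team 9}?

The union of neighbours of {team 1, team 3, team 5, team 8, team 9} is {time slot A, time slot B, time slot C, time slot D, time slot E, time slot F, time slot G, time slot H, time slot J, time slot K}, which has 10 elements.
Since |N(S)| = 10 ≥ |S| = 5, Hall's condition holds for this subset.

10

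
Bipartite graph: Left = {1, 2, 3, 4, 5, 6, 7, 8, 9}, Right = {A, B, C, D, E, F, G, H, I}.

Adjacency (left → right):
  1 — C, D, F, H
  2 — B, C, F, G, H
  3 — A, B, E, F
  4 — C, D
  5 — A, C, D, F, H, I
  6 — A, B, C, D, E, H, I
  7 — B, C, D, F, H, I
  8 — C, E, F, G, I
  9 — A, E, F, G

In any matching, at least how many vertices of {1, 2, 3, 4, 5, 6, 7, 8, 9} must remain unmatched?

0

For example, pair 1-C, 2-G, 3-B, 4-D, 5-A, 6-I, 7-H, 8-F, 9-E.
This saturates every left vertex, so 9 is the maximum.
That matches 9 of the 9, leaving 0 unmatched; no matching can do better.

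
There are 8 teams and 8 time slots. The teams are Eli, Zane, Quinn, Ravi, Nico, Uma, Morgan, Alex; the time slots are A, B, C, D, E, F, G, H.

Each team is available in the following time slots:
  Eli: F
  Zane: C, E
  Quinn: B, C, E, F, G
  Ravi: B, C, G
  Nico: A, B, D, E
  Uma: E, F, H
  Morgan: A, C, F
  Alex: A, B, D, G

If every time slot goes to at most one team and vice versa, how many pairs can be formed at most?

For example, pair Eli→F, Zane→E, Quinn→G, Ravi→C, Nico→D, Uma→H, Morgan→A, Alex→B.
This saturates every team, so 8 is the maximum.

8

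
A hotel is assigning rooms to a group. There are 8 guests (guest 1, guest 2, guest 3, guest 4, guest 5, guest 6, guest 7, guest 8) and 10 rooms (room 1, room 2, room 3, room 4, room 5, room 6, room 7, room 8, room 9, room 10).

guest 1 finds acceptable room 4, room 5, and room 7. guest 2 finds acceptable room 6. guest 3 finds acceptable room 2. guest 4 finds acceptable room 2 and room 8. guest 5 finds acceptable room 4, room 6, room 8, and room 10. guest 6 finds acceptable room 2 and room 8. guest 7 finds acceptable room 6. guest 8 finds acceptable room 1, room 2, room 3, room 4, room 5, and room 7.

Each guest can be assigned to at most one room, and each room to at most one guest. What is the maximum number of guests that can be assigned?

A valid assignment of size 6: guest 1–room 7, guest 2–room 6, guest 3–room 2, guest 4–room 8, guest 5–room 10, guest 8–room 4.
The set {guest 2, guest 3, guest 4, guest 6, guest 7} has only 3 neighbours ({room 2, room 6, room 8}), so by Hall's theorem at most 6 of the 8 guests can be matched.

6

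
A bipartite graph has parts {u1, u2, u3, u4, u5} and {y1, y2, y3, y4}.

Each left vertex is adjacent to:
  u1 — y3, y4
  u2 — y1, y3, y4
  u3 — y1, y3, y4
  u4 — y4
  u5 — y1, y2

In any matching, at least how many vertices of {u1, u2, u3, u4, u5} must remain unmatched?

For example, pair u1–y4, u2–y1, u3–y3, u5–y2.
The set {u1, u2, u3, u4} has only 3 neighbours ({y1, y3, y4}), so by Hall's theorem at most 4 of the 5 left vertices can be matched.
That matches 4 of the 5, leaving 1 unmatched; no matching can do better.

1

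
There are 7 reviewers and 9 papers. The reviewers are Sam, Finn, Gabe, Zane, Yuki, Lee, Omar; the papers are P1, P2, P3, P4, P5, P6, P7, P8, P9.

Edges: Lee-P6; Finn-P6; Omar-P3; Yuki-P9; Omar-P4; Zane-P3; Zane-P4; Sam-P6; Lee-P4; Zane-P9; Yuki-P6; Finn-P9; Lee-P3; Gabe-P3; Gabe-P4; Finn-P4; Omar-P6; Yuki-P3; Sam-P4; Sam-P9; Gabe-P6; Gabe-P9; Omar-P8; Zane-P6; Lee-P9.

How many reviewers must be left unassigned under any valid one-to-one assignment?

2

One maximum matching: Sam-P4, Finn-P6, Gabe-P3, Zane-P9, Omar-P8.
The set {Sam, Finn, Gabe, Zane, Yuki, Lee} has only 4 neighbours ({P3, P4, P6, P9}), so by Hall's theorem at most 5 of the 7 reviewers can be matched.
That matches 5 of the 7, leaving 2 unmatched; no matching can do better.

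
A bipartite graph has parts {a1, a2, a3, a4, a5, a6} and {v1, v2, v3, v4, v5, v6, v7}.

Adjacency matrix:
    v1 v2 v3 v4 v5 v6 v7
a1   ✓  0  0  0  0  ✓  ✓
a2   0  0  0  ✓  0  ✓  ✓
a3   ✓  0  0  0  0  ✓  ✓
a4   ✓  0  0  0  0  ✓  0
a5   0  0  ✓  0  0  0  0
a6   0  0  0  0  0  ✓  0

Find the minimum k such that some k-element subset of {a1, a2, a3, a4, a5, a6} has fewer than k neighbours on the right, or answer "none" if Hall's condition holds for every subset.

4

Take S = {a1, a3, a4, a6}. Its neighbourhood is {v1, v6, v7}, so |N(S)| = 3 < |S| = 4.
Every subset of size less than 4 has at least as many neighbours as members, so 4 is the minimum.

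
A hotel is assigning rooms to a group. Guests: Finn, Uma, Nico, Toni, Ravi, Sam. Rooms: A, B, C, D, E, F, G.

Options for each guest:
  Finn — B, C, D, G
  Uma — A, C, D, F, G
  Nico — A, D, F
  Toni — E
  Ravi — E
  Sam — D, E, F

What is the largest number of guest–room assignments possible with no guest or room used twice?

For example, pair Finn-B, Uma-G, Nico-F, Toni-E, Sam-D.
The set {Toni, Ravi} has only 1 neighbour ({E}), so by Hall's theorem at most 5 of the 6 guests can be matched.

5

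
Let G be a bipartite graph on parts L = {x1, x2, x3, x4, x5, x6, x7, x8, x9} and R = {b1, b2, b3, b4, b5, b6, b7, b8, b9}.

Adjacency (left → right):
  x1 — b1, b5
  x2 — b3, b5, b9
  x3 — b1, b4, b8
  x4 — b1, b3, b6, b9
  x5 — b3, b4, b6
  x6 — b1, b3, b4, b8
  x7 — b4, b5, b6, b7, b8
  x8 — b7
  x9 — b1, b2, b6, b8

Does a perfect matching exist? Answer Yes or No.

For example, pair x1→b1, x2→b3, x3→b4, x4→b9, x5→b6, x6→b8, x7→b5, x8→b7, x9→b2.
All 9 left vertices are covered.

Yes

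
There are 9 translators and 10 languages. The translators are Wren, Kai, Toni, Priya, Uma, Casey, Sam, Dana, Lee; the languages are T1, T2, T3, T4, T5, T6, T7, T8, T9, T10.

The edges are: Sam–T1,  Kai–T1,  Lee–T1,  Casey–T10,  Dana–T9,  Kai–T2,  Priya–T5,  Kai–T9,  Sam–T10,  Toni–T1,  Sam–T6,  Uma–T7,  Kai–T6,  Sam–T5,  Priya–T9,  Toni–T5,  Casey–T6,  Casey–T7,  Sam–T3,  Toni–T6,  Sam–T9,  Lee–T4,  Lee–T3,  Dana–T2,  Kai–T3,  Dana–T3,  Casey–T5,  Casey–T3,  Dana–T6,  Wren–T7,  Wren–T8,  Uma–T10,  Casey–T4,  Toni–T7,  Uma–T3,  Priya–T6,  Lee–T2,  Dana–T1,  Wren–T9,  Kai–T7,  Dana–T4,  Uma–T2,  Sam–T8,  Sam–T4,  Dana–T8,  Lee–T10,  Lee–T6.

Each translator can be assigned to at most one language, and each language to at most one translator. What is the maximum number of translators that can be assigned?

One maximum matching: Wren→T8, Kai→T7, Toni→T6, Priya→T9, Uma→T2, Casey→T5, Sam→T4, Dana→T3, Lee→T10.
This saturates every translator, so 9 is the maximum.

9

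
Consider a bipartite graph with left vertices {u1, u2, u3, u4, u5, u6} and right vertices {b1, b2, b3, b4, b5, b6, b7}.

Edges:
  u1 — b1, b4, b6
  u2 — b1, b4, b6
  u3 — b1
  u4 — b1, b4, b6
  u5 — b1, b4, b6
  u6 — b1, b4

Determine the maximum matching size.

A valid assignment of size 3: u1-b4, u2-b6, u3-b1.
The set {u1, u2, u3, u4, u5, u6} has only 3 neighbours ({b1, b4, b6}), so by Hall's theorem at most 3 of the 6 left vertices can be matched.

3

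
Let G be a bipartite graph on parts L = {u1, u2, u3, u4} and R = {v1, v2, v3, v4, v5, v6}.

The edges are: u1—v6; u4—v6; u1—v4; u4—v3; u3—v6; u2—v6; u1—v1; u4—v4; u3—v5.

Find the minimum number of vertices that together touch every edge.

{u1, u2, u3, u4} is a vertex cover of size 4: every edge has an endpoint in this set.
No smaller cover exists because u1–v1, u2–v6, u3–v5, u4–v4 is a matching of size 4, and a cover must include an endpoint of each of these disjoint edges (König's theorem).

4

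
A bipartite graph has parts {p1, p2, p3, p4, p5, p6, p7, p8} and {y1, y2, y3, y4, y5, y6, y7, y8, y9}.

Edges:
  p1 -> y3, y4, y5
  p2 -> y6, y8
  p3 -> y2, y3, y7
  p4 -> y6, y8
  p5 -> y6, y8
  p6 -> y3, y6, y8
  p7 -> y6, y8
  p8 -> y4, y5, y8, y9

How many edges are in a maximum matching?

For example, pair p1–y5, p2–y6, p3–y2, p4–y8, p6–y3, p8–y4.
The set {p2, p4, p5, p7} has only 2 neighbours ({y6, y8}), so by Hall's theorem at most 6 of the 8 left vertices can be matched.

6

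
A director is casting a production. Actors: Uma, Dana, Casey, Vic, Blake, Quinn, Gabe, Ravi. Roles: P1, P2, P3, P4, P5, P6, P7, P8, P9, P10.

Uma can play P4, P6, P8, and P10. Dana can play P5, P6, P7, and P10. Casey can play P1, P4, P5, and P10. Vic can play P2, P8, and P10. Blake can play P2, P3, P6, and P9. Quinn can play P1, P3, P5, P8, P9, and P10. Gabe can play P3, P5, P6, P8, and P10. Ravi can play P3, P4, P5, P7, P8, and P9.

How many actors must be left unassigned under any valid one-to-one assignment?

A valid assignment of size 8: Uma-P4, Dana-P7, Casey-P1, Vic-P10, Blake-P6, Quinn-P9, Gabe-P8, Ravi-P3.
All 8 actors are matched, so no larger matching exists.
That matches 8 of the 8, leaving 0 unmatched; no matching can do better.

0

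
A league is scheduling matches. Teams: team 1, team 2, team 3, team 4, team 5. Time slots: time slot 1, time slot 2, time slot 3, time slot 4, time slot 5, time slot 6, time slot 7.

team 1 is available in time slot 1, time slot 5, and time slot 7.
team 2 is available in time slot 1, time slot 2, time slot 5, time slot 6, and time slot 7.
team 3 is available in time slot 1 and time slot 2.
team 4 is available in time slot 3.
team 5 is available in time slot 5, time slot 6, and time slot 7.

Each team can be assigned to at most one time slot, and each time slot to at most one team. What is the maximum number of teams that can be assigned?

5

For example, pair team 1–time slot 5, team 2–time slot 1, team 3–time slot 2, team 4–time slot 3, team 5–time slot 7.
All 5 teams are matched, so no larger matching exists.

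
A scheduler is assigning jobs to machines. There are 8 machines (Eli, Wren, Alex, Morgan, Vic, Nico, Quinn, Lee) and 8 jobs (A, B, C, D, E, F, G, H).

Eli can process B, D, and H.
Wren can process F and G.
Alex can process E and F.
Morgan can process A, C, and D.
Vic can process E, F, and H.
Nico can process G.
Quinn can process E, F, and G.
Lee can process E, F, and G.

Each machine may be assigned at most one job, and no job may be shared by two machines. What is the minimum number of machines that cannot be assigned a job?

2

For example, pair Eli→B, Wren→F, Alex→E, Morgan→C, Vic→H, Nico→G.
The set {Wren, Alex, Nico, Quinn, Lee} has only 3 neighbours ({E, F, G}), so by Hall's theorem at most 6 of the 8 machines can be matched.
That matches 6 of the 8, leaving 2 unmatched; no matching can do better.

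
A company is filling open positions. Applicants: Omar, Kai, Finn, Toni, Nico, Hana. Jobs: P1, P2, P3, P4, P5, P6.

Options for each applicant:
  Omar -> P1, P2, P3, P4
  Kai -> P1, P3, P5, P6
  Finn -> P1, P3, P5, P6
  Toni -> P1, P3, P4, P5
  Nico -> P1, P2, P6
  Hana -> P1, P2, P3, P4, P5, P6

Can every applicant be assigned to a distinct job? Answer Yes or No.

Yes

For example, pair Omar–P2, Kai–P3, Finn–P5, Toni–P4, Nico–P6, Hana–P1.
Every applicant is matched, so this is a perfect matching.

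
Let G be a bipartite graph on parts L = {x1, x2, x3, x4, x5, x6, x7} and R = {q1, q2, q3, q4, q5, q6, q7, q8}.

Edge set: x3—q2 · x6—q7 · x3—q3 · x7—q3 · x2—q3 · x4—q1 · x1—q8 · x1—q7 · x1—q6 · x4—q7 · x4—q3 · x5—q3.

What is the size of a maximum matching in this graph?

For example, pair x1–q8, x2–q3, x3–q2, x4–q1, x6–q7.
The set {x2, x5, x7} has only 1 neighbour ({q3}), so by Hall's theorem at most 5 of the 7 left vertices can be matched.

5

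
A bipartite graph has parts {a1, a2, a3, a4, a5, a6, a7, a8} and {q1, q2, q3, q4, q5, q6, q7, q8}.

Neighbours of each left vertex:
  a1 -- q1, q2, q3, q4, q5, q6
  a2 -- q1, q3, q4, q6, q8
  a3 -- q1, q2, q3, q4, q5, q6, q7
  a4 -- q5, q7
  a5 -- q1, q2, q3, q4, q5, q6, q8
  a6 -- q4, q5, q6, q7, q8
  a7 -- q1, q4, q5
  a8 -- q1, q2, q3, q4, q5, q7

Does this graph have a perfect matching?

A valid assignment of size 8: a1–q2, a2–q3, a3–q1, a4–q7, a5–q8, a6–q6, a7–q5, a8–q4.
Every left vertex is matched, so this is a perfect matching.

Yes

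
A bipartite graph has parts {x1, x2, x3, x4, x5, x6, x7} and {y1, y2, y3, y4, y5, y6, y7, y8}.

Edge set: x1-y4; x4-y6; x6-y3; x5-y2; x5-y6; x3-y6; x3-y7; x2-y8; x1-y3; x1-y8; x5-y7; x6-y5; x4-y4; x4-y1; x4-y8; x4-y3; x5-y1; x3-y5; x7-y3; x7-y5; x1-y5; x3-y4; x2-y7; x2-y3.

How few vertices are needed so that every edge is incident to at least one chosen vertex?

A maximum matching has 7 edges (e.g. x1–y4, x2–y8, x3–y7, x4–y6, x5–y1, x6–y5, x7–y3).
By König's theorem the minimum vertex cover has the same size. One such cover is {x1, x2, x3, x4, x5, x6, x7}.

7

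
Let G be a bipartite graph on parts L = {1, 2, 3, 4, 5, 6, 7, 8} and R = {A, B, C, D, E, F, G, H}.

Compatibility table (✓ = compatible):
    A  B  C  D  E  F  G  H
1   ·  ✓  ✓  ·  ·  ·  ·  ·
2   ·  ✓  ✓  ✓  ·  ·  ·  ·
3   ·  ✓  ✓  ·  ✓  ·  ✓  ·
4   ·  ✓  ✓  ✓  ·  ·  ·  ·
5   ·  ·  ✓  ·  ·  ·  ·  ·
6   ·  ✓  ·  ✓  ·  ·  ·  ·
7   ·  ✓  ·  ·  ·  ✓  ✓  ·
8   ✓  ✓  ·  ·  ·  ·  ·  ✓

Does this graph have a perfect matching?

No

The set {1, 2, 4, 5, 6} has only 3 neighbours ({B, C, D}), so by Hall's theorem at most 6 of the 8 left vertices can be matched.
Hence no matching covers every left vertex.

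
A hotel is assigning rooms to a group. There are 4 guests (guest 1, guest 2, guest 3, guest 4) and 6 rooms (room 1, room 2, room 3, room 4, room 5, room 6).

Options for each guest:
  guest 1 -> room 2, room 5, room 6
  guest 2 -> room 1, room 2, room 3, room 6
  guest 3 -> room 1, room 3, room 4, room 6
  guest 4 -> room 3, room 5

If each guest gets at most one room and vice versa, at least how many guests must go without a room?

One maximum matching: guest 1→room 5, guest 2→room 6, guest 3→room 4, guest 4→room 3.
This saturates every guest, so 4 is the maximum.
That matches 4 of the 4, leaving 0 unmatched; no matching can do better.

0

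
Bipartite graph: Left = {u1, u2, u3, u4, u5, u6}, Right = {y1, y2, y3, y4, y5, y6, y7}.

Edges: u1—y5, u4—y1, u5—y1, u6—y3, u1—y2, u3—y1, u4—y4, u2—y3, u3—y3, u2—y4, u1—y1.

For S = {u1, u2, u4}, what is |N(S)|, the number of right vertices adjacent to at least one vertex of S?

The union of neighbours of {u1, u2, u4} is {y1, y2, y3, y4, y5}, which has 5 elements.
Since |N(S)| = 5 ≥ |S| = 3, Hall's condition holds for this subset.

5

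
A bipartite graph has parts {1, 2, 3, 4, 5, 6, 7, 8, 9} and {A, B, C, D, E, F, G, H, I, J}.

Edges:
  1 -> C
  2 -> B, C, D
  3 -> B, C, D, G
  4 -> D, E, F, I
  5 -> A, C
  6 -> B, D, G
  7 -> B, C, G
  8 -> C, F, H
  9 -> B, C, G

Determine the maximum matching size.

7

For example, pair 1-C, 2-D, 3-G, 4-E, 5-A, 6-B, 8-F.
The set {1, 2, 3, 6, 7, 9} has only 4 neighbours ({B, C, D, G}), so by Hall's theorem at most 7 of the 9 left vertices can be matched.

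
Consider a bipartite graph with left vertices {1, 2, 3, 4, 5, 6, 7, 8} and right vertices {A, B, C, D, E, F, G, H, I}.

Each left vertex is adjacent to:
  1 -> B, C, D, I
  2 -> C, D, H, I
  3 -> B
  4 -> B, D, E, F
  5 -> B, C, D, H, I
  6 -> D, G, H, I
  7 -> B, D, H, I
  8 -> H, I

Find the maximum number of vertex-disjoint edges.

One maximum matching: 1–I, 2–C, 3–B, 4–E, 5–H, 6–G, 7–D.
The set {1, 2, 3, 5, 7, 8} has only 5 neighbours ({B, C, D, H, I}), so by Hall's theorem at most 7 of the 8 left vertices can be matched.

7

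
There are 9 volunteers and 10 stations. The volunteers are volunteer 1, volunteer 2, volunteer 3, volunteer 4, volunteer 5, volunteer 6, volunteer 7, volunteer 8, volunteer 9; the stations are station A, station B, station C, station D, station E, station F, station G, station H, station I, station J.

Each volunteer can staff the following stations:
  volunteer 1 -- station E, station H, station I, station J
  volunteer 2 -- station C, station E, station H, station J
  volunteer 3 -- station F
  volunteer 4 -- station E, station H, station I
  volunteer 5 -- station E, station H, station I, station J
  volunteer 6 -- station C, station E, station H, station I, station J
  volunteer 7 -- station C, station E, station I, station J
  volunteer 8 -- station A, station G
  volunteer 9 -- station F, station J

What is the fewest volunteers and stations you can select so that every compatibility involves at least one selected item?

{volunteer 8, station C, station E, station F, station H, station I, station J} is a vertex cover of size 7: every edge has an endpoint in this set.
No smaller cover exists because volunteer 1–station J, volunteer 2–station C, volunteer 3–station F, volunteer 4–station E, volunteer 5–station H, volunteer 6–station I, volunteer 8–station A is a matching of size 7, and a cover must include an endpoint of each of these disjoint edges (König's theorem).

7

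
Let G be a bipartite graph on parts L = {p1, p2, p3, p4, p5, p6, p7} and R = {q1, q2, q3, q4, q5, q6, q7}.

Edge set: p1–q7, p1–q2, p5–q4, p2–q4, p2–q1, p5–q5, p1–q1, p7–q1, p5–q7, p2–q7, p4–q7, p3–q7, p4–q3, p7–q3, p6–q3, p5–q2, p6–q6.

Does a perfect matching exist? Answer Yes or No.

For example, pair p1→q2, p2→q4, p3→q7, p4→q3, p5→q5, p6→q6, p7→q1.
All 7 left vertices are covered.

Yes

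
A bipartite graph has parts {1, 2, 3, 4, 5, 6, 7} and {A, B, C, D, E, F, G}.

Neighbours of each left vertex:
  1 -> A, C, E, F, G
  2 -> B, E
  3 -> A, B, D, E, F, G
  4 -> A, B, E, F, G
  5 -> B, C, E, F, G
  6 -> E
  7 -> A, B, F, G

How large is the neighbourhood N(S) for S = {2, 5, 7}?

The union of neighbours of {2, 5, 7} is {A, B, C, E, F, G}, which has 6 elements.
Since |N(S)| = 6 ≥ |S| = 3, Hall's condition holds for this subset.

6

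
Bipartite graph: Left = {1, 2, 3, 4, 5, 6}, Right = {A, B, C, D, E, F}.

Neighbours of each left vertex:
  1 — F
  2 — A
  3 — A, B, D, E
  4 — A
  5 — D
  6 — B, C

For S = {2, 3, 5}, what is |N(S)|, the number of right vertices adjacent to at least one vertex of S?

The union of neighbours of {2, 3, 5} is {A, B, D, E}, which has 4 elements.
Since |N(S)| = 4 ≥ |S| = 3, Hall's condition holds for this subset.

4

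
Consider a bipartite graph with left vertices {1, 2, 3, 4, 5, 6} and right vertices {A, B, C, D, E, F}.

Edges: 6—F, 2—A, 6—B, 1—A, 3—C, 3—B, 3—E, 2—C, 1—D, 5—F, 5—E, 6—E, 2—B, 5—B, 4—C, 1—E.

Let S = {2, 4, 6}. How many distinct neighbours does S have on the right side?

The union of neighbours of {2, 4, 6} is {A, B, C, E, F}, which has 5 elements.
Since |N(S)| = 5 ≥ |S| = 3, Hall's condition holds for this subset.

5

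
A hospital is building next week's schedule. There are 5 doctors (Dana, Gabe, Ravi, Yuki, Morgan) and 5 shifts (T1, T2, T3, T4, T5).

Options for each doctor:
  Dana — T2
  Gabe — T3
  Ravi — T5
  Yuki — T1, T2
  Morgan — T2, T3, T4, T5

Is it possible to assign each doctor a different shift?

Yes

One maximum matching: Dana→T2, Gabe→T3, Ravi→T5, Yuki→T1, Morgan→T4.
Every doctor is matched, so this is a perfect matching.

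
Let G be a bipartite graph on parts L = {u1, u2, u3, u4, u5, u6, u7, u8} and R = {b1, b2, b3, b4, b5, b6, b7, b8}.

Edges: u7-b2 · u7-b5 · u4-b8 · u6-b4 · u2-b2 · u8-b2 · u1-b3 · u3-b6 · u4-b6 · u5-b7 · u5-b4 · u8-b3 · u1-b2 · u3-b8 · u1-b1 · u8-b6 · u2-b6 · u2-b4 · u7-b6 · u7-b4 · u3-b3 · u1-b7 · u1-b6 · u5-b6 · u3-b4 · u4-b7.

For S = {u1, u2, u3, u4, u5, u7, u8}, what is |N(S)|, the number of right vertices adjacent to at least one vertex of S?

The union of neighbours of {u1, u2, u3, u4, u5, u7, u8} is {b1, b2, b3, b4, b5, b6, b7, b8}, which has 8 elements.
Since |N(S)| = 8 ≥ |S| = 7, Hall's condition holds for this subset.

8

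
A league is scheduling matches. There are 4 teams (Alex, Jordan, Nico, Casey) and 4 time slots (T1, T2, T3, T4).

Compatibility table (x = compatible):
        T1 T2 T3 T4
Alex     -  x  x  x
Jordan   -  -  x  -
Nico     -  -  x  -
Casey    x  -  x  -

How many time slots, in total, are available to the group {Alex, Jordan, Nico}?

The union of neighbours of {Alex, Jordan, Nico} is {T2, T3, T4}, which has 3 elements.
Since |N(S)| = 3 ≥ |S| = 3, Hall's condition holds for this subset.

3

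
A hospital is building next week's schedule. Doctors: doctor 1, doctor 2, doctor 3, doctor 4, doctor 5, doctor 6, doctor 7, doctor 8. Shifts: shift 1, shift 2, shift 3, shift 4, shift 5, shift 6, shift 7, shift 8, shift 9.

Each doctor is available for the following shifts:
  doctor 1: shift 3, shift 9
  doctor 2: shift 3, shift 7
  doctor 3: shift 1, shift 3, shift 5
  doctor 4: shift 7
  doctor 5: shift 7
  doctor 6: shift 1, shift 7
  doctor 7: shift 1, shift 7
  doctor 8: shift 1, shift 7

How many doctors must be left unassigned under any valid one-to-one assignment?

3

One maximum matching: doctor 1→shift 9, doctor 2→shift 3, doctor 3→shift 5, doctor 4→shift 7, doctor 6→shift 1.
The set {doctor 4, doctor 5, doctor 6, doctor 7, doctor 8} has only 2 neighbours ({shift 1, shift 7}), so by Hall's theorem at most 5 of the 8 doctors can be matched.
That matches 5 of the 8, leaving 3 unmatched; no matching can do better.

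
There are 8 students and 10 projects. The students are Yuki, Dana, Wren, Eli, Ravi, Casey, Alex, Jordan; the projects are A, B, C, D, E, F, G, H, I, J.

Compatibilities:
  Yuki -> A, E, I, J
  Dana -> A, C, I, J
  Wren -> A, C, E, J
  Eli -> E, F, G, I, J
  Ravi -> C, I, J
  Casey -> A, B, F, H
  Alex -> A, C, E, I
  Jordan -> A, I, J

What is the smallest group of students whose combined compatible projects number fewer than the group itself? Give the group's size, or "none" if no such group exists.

Take S = {Yuki, Dana, Wren, Ravi, Alex, Jordan}. Its neighbourhood is {A, C, E, I, J}, so |N(S)| = 5 < |S| = 6.
Every subset of size less than 6 has at least as many neighbours as members, so 6 is the minimum.

6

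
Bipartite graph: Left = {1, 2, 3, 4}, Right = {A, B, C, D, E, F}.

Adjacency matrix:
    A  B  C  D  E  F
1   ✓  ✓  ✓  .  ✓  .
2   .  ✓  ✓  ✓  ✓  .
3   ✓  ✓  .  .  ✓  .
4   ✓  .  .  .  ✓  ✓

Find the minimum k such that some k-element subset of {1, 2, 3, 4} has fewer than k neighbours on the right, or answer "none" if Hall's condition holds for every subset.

A matching saturating every left vertex exists, for instance 1→C, 2→B, 3→A, 4→E.
By Hall's marriage theorem, this means |N(S)| ≥ |S| for every subset S, so no violating subset exists.

none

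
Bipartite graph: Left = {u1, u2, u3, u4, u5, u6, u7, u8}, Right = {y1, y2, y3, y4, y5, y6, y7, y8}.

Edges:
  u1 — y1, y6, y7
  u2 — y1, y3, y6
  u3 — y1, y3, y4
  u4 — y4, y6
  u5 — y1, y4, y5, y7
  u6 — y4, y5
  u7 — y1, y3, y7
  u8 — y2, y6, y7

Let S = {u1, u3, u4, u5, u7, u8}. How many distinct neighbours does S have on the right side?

7

The union of neighbours of {u1, u3, u4, u5, u7, u8} is {y1, y2, y3, y4, y5, y6, y7}, which has 7 elements.
Since |N(S)| = 7 ≥ |S| = 6, Hall's condition holds for this subset.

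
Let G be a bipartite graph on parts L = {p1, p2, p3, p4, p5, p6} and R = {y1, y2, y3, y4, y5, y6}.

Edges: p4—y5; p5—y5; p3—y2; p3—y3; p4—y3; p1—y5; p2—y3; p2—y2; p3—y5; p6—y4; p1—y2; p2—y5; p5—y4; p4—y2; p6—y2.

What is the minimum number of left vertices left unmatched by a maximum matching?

2

A valid assignment of size 4: p1-y5, p2-y2, p3-y3, p5-y4.
The set {p1, p2, p3, p4, p5, p6} has only 4 neighbours ({y2, y3, y4, y5}), so by Hall's theorem at most 4 of the 6 left vertices can be matched.
That matches 4 of the 6, leaving 2 unmatched; no matching can do better.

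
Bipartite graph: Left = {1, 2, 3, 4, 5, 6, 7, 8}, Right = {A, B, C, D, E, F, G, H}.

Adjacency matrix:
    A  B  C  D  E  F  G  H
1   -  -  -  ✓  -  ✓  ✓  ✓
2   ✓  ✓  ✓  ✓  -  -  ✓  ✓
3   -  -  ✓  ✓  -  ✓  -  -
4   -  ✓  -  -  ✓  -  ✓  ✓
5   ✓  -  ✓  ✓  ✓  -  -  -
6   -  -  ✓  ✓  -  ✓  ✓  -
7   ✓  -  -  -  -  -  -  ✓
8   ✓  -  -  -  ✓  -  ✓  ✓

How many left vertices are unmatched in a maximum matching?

0

For example, pair 1→H, 2→G, 3→F, 4→B, 5→C, 6→D, 7→A, 8→E.
All 8 left vertices are matched, so no larger matching exists.
That matches 8 of the 8, leaving 0 unmatched; no matching can do better.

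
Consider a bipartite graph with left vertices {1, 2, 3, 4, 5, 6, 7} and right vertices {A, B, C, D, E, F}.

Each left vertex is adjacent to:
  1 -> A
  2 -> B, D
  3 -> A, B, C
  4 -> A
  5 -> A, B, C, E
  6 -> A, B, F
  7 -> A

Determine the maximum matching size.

A valid assignment of size 5: 1-A, 2-D, 3-C, 5-E, 6-B.
The set {1, 4, 7} has only 1 neighbour ({A}), so by Hall's theorem at most 5 of the 7 left vertices can be matched.

5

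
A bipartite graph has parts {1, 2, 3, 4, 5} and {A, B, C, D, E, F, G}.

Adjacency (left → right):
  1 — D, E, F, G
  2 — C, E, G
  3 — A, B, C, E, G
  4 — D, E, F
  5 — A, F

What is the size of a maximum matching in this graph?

5

One maximum matching: 1-D, 2-C, 3-G, 4-E, 5-F.
This saturates every left vertex, so 5 is the maximum.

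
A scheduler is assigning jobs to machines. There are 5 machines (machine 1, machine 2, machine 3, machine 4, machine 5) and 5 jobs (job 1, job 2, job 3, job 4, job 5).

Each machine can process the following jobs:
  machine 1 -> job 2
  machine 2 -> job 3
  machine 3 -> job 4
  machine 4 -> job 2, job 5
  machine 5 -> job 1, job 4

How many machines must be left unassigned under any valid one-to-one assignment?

A valid assignment of size 5: machine 1–job 2, machine 2–job 3, machine 3–job 4, machine 4–job 5, machine 5–job 1.
This saturates every machine, so 5 is the maximum.
That matches 5 of the 5, leaving 0 unmatched; no matching can do better.

0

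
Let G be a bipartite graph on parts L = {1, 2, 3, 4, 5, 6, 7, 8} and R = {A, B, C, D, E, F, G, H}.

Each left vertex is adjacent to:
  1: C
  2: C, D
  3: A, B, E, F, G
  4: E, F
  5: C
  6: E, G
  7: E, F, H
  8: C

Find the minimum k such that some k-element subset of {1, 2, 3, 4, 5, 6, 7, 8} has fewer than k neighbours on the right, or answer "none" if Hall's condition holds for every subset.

Take S = {1, 5}. Its neighbourhood is {C}, so |N(S)| = 1 < |S| = 2.
No single vertex violates Hall's condition since each has at least one neighbour, so 2 is the minimum.

2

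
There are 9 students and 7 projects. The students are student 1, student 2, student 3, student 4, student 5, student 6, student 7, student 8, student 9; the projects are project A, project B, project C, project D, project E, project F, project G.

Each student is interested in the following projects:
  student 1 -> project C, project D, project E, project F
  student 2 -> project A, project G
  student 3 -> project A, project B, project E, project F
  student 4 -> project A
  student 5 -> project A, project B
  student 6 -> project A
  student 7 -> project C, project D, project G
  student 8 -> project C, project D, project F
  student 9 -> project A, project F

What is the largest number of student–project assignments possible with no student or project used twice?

One maximum matching: student 1–project E, student 2–project G, student 3–project F, student 4–project A, student 5–project B, student 7–project D, student 8–project C.
The set {student 1, student 2, student 3, student 4, student 5, student 6, student 7, student 8, student 9} has only 7 neighbours ({project A, project B, project C, project D, project E, project F, project G}), so by Hall's theorem at most 7 of the 9 students can be matched.

7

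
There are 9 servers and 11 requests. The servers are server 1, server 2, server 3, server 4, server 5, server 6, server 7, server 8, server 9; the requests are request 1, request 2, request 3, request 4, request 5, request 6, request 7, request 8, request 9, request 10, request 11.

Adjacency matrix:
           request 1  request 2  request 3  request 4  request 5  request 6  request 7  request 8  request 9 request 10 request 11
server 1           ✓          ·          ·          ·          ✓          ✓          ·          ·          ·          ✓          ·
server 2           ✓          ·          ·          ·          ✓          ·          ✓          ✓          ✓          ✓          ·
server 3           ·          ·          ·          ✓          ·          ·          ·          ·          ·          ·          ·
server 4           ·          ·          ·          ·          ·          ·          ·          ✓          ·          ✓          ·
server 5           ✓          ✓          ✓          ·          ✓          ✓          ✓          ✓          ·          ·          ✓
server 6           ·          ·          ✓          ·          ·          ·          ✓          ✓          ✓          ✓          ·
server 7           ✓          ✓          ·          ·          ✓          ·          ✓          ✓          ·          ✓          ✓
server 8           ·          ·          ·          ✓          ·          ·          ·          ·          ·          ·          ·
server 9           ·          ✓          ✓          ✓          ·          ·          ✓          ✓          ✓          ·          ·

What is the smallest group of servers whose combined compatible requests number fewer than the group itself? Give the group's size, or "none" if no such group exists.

Take S = {server 3, server 8}. Its neighbourhood is {request 4}, so |N(S)| = 1 < |S| = 2.
No single vertex violates Hall's condition since each has at least one neighbour, so 2 is the minimum.

2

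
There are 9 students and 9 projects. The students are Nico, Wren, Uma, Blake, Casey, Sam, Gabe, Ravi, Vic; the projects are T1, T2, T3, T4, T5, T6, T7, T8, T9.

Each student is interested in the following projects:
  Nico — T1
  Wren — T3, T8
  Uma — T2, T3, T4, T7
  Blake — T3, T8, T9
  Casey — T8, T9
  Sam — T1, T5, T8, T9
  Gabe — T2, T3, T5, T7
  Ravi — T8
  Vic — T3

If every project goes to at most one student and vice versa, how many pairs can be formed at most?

7

For example, pair Nico–T1, Wren–T3, Uma–T4, Blake–T8, Casey–T9, Sam–T5, Gabe–T7.
The set {Wren, Blake, Casey, Ravi, Vic} has only 3 neighbours ({T3, T8, T9}), so by Hall's theorem at most 7 of the 9 students can be matched.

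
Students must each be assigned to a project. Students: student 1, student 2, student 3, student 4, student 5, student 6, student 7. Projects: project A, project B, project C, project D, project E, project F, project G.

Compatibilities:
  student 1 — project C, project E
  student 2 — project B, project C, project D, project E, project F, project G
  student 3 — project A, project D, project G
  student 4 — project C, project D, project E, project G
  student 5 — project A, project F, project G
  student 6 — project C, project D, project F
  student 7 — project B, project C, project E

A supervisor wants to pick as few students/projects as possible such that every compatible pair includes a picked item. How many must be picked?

The 7 edges student 1–project C, student 2–project B, student 3–project G, student 4–project D, student 5–project A, student 6–project F, student 7–project E form a matching, so any vertex cover needs at least 7 vertices (one per matched edge).
Conversely {student 1, student 2, student 3, student 4, student 5, student 6, student 7} meets every edge and has exactly 7 vertices, so 7 is optimal.

7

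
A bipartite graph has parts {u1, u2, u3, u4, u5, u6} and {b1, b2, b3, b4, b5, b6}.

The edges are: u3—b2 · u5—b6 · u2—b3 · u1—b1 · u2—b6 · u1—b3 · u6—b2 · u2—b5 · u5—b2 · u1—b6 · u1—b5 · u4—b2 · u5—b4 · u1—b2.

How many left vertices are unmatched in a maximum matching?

For example, pair u1–b1, u2–b3, u3–b2, u5–b6.
The set {u3, u4, u6} has only 1 neighbour ({b2}), so by Hall's theorem at most 4 of the 6 left vertices can be matched.
That matches 4 of the 6, leaving 2 unmatched; no matching can do better.

2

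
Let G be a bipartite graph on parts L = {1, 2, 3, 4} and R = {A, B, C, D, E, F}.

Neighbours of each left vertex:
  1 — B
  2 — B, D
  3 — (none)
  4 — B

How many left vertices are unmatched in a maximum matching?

2

One maximum matching: 1→B, 2→D.
The set {1, 3, 4} has only 1 neighbour ({B}), so by Hall's theorem at most 2 of the 4 left vertices can be matched.
That matches 2 of the 4, leaving 2 unmatched; no matching can do better.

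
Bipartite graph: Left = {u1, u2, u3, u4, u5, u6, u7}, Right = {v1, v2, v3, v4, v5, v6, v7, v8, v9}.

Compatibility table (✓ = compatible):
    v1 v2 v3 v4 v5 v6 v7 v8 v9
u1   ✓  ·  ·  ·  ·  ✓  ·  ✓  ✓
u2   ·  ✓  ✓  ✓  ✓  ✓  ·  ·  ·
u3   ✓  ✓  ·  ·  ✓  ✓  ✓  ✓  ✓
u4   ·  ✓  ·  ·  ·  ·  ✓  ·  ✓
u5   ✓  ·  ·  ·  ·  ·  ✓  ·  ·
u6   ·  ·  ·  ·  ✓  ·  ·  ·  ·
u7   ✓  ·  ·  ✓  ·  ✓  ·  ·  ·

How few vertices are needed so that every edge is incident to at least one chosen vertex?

7

{u1, u2, u3, u4, u5, u6, u7} is a vertex cover of size 7: every edge has an endpoint in this set.
No smaller cover exists because u1–v1, u2–v3, u3–v8, u4–v2, u5–v7, u6–v5, u7–v6 is a matching of size 7, and a cover must include an endpoint of each of these disjoint edges (König's theorem).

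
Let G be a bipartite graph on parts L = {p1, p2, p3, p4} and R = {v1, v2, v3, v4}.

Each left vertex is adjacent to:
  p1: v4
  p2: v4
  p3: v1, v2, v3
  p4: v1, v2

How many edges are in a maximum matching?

3

One maximum matching: p1→v4, p3→v1, p4→v2.
The set {p1, p2} has only 1 neighbour ({v4}), so by Hall's theorem at most 3 of the 4 left vertices can be matched.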